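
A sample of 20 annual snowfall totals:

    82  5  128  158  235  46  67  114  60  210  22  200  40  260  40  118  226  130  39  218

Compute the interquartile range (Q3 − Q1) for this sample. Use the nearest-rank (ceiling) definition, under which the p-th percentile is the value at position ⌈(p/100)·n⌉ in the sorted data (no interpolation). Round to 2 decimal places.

Sorted: 5, 22, 39, 40, 40, 46, 60, 67, 82, 114, 118, 128, 130, 158, 200, 210, 218, 226, 235, 260.
n = 20.
P25: rank ⌈25/100·20⌉ = 5 → 40.
P75: rank ⌈75/100·20⌉ = 15 → 200.
Difference: 200 − 40 = 160.

160.00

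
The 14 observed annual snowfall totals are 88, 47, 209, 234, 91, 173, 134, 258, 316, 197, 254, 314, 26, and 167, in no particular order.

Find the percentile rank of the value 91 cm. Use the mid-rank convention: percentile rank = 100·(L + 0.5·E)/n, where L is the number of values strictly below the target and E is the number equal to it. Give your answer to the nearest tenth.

Sorted: 26, 47, 88, 91, 134, 167, 173, 197, 209, 234, 254, 258, 314, 316.
Count below 91: L = 3; count equal: E = 1; n = 14.
Percentile rank = 100·(3 + 0.5·1)/14 = 100·3.5/14 = 25.

25.0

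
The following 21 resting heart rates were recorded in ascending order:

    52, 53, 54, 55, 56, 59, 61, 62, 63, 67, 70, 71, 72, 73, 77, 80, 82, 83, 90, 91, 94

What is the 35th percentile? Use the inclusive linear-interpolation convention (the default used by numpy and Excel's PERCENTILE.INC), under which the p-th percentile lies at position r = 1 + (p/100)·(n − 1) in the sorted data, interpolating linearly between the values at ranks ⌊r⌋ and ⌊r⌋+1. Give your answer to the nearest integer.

n = 21.
r = 1 + (35/100)·(21 − 1) = 1 + 7 = 8.
r is an integer, so P35 is the value at rank 8: 62.

62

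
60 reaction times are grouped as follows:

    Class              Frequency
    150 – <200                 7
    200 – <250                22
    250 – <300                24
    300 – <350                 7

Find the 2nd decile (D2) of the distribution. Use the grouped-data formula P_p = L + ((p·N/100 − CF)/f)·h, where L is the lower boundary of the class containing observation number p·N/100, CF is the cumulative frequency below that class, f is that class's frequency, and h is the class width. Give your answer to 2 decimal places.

N = 60; target position k = 20/100 · 60 = 12.
Cumulative frequencies: 7, 29, 53, 60.
Observation 12 falls in the class 200 – <250.
L = 200, CF = 7, f = 22, h = 50.
P20 = 200 + ((12 − 7)/22)·50 = 200 + 11.3636 = 211.364.

211.36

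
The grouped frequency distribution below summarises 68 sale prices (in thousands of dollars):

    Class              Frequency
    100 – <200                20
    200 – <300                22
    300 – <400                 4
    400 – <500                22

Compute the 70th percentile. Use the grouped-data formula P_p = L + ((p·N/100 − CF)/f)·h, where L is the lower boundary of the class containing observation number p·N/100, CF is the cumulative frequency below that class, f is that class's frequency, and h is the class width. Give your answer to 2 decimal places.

407.27

N = 68; target position k = 70/100 · 68 = 47.6.
Cumulative frequencies: 20, 42, 46, 68.
Observation 47.6 falls in the class 400 – <500.
L = 400, CF = 46, f = 22, h = 100.
P70 = 400 + ((47.6 − 46)/22)·100 = 400 + 7.27273 = 407.273.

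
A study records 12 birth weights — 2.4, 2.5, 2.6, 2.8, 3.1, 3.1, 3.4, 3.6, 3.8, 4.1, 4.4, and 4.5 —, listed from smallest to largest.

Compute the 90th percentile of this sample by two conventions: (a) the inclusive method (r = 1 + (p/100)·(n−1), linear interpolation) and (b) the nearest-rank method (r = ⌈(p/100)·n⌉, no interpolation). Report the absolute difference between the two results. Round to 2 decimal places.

0.03

n = 12.
(a) r = 10.9; between ranks 10 (4.1) and 11 (4.4): 4.37.
(b) the nearest-rank method: rank 11 → 4.4.
|4.37 − 4.4| = 0.03.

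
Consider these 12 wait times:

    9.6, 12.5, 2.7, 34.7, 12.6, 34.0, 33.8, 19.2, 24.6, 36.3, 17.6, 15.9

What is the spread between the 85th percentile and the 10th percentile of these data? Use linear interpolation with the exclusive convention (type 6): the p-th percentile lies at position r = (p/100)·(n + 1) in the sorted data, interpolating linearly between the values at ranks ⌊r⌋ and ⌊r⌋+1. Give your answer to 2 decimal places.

30.01

Sorted: 2.7, 9.6, 12.5, 12.6, 15.9, 17.6, 19.2, 24.6, 33.8, 34.0, 34.7, 36.3.
n = 12.
P10: r = 1.3; ranks 1–2 are 2.7, 9.6; interpolating gives 4.77.
P85: r = 11.05; ranks 11–12 are 34.7, 36.3; interpolating gives 34.78.
Difference: 34.78 − 4.77 = 30.01.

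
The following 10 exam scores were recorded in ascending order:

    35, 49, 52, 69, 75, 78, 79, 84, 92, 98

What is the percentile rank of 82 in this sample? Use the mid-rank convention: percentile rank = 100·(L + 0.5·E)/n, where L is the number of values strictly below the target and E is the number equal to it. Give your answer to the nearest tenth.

70.0

Count below 82: L = 7; count equal: E = 0; n = 10.
Percentile rank = 100·(7 + 0.5·0)/10 = 100·7/10 = 70.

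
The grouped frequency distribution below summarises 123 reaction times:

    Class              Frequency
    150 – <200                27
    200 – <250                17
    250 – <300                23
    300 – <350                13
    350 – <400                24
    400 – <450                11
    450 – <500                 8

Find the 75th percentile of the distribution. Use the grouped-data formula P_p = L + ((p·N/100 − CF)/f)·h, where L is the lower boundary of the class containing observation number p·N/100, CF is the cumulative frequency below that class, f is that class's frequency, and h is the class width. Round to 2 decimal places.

N = 123; target position k = 75/100 · 123 = 92.25.
Cumulative frequencies: 27, 44, 67, 80, 104, 115, 123.
Observation 92.25 falls in the class 350 – <400.
L = 350, CF = 80, f = 24, h = 50.
P75 = 350 + ((92.25 − 80)/24)·50 = 350 + 25.5208 = 375.521.

375.52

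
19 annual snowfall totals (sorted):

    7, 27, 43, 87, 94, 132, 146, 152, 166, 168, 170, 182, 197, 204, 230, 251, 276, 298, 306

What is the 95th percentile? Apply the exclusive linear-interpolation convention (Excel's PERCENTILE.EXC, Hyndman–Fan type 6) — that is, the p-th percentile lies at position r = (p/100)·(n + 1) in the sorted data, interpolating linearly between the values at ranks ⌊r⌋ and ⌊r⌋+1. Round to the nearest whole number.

306

n = 19.
r = (95/100)·(19 + 1) = 19.
r is an integer, so P95 is the value at rank 19: 306.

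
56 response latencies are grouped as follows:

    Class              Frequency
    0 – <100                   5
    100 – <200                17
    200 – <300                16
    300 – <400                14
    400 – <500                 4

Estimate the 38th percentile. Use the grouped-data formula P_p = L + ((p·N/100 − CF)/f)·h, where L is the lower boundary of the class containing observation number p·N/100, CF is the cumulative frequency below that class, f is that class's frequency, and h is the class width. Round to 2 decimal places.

195.76

N = 56; target position k = 38/100 · 56 = 21.28.
Cumulative frequencies: 5, 22, 38, 52, 56.
Observation 21.28 falls in the class 100 – <200.
L = 100, CF = 5, f = 17, h = 100.
P38 = 100 + ((21.28 − 5)/17)·100 = 100 + 95.7647 = 195.765.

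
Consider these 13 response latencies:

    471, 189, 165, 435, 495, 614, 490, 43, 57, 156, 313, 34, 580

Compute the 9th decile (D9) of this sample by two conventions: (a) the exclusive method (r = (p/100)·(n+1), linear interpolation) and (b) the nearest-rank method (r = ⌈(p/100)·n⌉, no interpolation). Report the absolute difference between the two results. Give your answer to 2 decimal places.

20.40

Sorted: 34, 43, 57, 156, 165, 189, 313, 435, 471, 490, 495, 580, 614.
n = 13.
(a) r = 12.6; between ranks 12 (580) and 13 (614): 600.4.
(b) the nearest-rank method: rank 12 → 580.
|600.4 − 580| = 20.4.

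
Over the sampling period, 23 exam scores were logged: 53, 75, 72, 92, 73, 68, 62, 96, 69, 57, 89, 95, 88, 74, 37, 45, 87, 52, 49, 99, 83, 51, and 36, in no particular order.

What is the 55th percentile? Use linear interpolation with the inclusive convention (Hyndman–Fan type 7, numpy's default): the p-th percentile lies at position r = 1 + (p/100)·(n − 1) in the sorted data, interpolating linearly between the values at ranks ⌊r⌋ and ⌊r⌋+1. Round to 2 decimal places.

Sorted: 36, 37, 45, 49, 51, 52, 53, 57, 62, 68, 69, 72, 73, 74, 75, 83, 87, 88, 89, 92, 95, 96, 99.
n = 23.
r = 1 + (55/100)·(23 − 1) = 1 + 12.1 = 13.1.
Rank 13 is 73 and rank 14 is 74.
Interpolate: 73 + 0.1·(74 − 73) = 73 + 0.1·1 = 73.1.

73.10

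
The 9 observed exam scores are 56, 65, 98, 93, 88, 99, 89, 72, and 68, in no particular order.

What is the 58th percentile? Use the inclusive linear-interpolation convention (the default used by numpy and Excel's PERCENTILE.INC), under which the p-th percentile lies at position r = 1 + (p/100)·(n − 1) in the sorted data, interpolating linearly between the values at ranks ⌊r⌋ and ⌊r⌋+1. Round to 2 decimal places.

88.64

Sorted: 56, 65, 68, 72, 88, 89, 93, 98, 99.
n = 9.
r = 1 + (58/100)·(9 − 1) = 1 + 4.64 = 5.64.
Rank 5 is 88 and rank 6 is 89.
Interpolate: 88 + 0.64·(89 − 88) = 88 + 0.64·1 = 88.64.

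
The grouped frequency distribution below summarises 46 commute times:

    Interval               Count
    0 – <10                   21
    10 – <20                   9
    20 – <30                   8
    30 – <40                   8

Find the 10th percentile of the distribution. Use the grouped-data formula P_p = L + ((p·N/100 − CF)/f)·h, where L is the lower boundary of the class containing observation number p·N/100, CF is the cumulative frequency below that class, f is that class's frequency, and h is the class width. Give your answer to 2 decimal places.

2.19

N = 46; target position k = 10/100 · 46 = 4.6.
Cumulative frequencies: 21, 30, 38, 46.
Observation 4.6 falls in the class 0 – <10.
L = 0, CF = 0, f = 21, h = 10.
P10 = 0 + ((4.6 − 0)/21)·10 = 0 + 2.19048 = 2.19048.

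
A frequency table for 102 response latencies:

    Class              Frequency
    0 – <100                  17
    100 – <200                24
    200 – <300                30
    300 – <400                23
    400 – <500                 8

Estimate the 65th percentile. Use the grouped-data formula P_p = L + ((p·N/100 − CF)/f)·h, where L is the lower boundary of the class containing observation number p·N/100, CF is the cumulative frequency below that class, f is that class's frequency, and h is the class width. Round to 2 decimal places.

284.33

N = 102; target position k = 65/100 · 102 = 66.3.
Cumulative frequencies: 17, 41, 71, 94, 102.
Observation 66.3 falls in the class 200 – <300.
L = 200, CF = 41, f = 30, h = 100.
P65 = 200 + ((66.3 − 41)/30)·100 = 200 + 84.3333 = 284.333.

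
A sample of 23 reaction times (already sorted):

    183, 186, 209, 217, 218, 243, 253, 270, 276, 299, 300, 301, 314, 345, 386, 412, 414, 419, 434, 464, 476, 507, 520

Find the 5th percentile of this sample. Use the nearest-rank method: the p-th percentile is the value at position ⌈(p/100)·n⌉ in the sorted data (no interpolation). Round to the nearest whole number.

186

n = 23.
Position = ⌈5/100 · 23⌉ = ⌈1.15⌉ = 2.
The value at rank 2 is 186.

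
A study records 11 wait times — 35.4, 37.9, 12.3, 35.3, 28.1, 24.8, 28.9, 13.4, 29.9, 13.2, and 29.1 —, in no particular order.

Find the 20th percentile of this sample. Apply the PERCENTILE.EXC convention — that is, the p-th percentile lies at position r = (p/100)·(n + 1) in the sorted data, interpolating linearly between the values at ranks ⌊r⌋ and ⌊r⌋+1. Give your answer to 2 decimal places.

13.28

Sorted: 12.3, 13.2, 13.4, 24.8, 28.1, 28.9, 29.1, 29.9, 35.3, 35.4, 37.9.
n = 11.
r = (20/100)·(11 + 1) = 2.4.
Rank 2 is 13.2 and rank 3 is 13.4.
Interpolate: 13.2 + 0.4·(13.4 − 13.2) = 13.2 + 0.4·0.2 = 13.28.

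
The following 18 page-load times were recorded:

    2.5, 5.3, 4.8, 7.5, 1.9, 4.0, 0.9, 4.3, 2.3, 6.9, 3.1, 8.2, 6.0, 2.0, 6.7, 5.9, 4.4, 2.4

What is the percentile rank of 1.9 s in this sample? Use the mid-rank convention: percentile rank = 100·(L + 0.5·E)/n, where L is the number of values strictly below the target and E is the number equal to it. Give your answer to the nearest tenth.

Sorted: 0.9, 1.9, 2.0, 2.3, 2.4, 2.5, 3.1, 4.0, 4.3, 4.4, 4.8, 5.3, 5.9, 6.0, 6.7, 6.9, 7.5, 8.2.
Count below 1.9: L = 1; count equal: E = 1; n = 18.
Percentile rank = 100·(1 + 0.5·1)/18 = 100·1.5/18 = 8.333.

8.3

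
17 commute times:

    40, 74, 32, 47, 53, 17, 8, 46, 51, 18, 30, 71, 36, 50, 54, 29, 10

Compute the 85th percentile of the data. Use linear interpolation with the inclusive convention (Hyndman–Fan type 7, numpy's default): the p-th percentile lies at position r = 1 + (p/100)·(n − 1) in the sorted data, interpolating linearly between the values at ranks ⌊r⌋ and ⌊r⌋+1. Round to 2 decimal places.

53.60

Sorted: 8, 10, 17, 18, 29, 30, 32, 36, 40, 46, 47, 50, 51, 53, 54, 71, 74.
n = 17.
r = 1 + (85/100)·(17 − 1) = 1 + 13.6 = 14.6.
Rank 14 is 53 and rank 15 is 54.
Interpolate: 53 + 0.6·(54 − 53) = 53 + 0.6·1 = 53.6.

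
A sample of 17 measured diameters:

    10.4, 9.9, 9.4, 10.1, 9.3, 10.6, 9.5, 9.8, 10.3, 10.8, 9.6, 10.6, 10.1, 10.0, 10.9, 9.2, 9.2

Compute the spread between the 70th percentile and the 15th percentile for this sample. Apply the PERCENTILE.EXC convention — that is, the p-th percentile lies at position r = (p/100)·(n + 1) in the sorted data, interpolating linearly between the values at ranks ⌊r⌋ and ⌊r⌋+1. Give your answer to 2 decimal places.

Sorted: 9.2, 9.2, 9.3, 9.4, 9.5, 9.6, 9.8, 9.9, 10.0, 10.1, 10.1, 10.3, 10.4, 10.6, 10.6, 10.8, 10.9.
n = 17.
P15: r = 2.7; ranks 2–3 are 9.2, 9.3; interpolating gives 9.27.
P70: r = 12.6; ranks 12–13 are 10.3, 10.4; interpolating gives 10.36.
Difference: 10.36 − 9.27 = 1.09.

1.09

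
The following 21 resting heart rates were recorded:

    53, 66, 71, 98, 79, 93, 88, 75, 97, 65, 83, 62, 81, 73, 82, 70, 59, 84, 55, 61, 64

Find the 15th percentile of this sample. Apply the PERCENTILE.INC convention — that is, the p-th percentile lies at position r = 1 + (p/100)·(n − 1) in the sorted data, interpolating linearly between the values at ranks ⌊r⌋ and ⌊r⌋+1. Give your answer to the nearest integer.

61

Sorted: 53, 55, 59, 61, 62, 64, 65, 66, 70, 71, 73, 75, 79, 81, 82, 83, 84, 88, 93, 97, 98.
n = 21.
r = 1 + (15/100)·(21 − 1) = 1 + 3 = 4.
r is an integer, so P15 is the value at rank 4: 61.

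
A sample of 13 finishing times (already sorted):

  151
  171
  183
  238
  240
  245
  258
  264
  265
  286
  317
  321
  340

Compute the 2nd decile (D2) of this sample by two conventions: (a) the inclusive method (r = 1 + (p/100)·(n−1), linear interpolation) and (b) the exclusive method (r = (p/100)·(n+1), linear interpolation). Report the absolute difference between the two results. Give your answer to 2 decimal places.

24.40

n = 13.
(a) r = 3.4; between ranks 3 (183) and 4 (238): 205.
(b) r = 2.8; between ranks 2 (171) and 3 (183): 180.6.
|205 − 180.6| = 24.4.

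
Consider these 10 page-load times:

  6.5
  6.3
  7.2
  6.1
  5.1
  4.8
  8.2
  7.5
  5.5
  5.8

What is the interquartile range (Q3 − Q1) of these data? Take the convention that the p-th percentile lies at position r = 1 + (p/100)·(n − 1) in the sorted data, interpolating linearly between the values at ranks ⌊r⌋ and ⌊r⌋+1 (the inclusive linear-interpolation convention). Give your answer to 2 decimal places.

1.45

Sorted: 4.8, 5.1, 5.5, 5.8, 6.1, 6.3, 6.5, 7.2, 7.5, 8.2.
n = 10.
P25: r = 3.25; ranks 3–4 are 5.5, 5.8; interpolating gives 5.575.
P75: r = 7.75; ranks 7–8 are 6.5, 7.2; interpolating gives 7.025.
Difference: 7.025 − 5.575 = 1.45.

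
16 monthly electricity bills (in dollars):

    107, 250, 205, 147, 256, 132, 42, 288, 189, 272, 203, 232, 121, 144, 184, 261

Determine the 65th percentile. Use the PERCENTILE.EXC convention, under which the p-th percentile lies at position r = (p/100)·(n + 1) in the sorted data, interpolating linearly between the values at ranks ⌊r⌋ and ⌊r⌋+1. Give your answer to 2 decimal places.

232.90

Sorted: 42, 107, 121, 132, 144, 147, 184, 189, 203, 205, 232, 250, 256, 261, 272, 288.
n = 16.
r = (65/100)·(16 + 1) = 11.05.
Rank 11 is 232 and rank 12 is 250.
Interpolate: 232 + 0.05·(250 − 232) = 232 + 0.05·18 = 232.9.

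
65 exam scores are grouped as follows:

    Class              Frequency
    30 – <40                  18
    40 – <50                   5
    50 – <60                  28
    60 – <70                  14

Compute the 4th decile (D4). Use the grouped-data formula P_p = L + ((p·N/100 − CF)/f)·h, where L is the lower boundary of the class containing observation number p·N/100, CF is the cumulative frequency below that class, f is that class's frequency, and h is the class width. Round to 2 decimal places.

51.07

N = 65; target position k = 40/100 · 65 = 26.
Cumulative frequencies: 18, 23, 51, 65.
Observation 26 falls in the class 50 – <60.
L = 50, CF = 23, f = 28, h = 10.
P40 = 50 + ((26 − 23)/28)·10 = 50 + 1.07143 = 51.0714.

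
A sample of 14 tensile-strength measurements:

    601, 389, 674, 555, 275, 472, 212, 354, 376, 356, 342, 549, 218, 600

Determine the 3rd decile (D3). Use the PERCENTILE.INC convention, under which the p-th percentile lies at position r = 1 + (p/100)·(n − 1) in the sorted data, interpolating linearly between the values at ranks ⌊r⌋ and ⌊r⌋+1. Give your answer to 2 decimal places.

352.80

Sorted: 212, 218, 275, 342, 354, 356, 376, 389, 472, 549, 555, 600, 601, 674.
n = 14.
r = 1 + (30/100)·(14 − 1) = 1 + 3.9 = 4.9.
Rank 4 is 342 and rank 5 is 354.
Interpolate: 342 + 0.9·(354 − 342) = 342 + 0.9·12 = 352.8.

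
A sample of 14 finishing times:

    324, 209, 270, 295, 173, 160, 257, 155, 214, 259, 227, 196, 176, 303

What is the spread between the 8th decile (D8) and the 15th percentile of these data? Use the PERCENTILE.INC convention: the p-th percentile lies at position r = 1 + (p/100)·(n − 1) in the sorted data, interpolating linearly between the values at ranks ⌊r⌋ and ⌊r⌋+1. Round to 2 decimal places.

Sorted: 155, 160, 173, 176, 196, 209, 214, 227, 257, 259, 270, 295, 303, 324.
n = 14.
P15: r = 2.95; ranks 2–3 are 160, 173; interpolating gives 172.35.
P80: r = 11.4; ranks 11–12 are 270, 295; interpolating gives 280.
Difference: 280 − 172.35 = 107.65.

107.65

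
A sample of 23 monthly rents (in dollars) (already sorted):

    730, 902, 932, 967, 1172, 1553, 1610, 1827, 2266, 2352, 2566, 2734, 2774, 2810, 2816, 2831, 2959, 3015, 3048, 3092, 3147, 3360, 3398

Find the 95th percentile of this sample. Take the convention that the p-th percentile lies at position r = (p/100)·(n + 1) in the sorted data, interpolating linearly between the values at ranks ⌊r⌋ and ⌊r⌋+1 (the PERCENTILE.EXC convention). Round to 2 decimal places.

3390.40

n = 23.
r = (95/100)·(23 + 1) = 22.8.
Rank 22 is 3360 and rank 23 is 3398.
Interpolate: 3360 + 0.8·(3398 − 3360) = 3360 + 0.8·38 = 3390.4.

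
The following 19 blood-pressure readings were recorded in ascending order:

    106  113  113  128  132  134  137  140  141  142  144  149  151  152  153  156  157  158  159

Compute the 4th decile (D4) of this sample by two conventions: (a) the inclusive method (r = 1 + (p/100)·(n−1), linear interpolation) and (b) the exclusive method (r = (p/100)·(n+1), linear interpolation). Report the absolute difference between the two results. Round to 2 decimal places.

0.20

n = 19.
(a) r = 8.2; between ranks 8 (140) and 9 (141): 140.2.
(b) r = 8 → value at rank 8 = 140.
|140.2 − 140| = 0.2.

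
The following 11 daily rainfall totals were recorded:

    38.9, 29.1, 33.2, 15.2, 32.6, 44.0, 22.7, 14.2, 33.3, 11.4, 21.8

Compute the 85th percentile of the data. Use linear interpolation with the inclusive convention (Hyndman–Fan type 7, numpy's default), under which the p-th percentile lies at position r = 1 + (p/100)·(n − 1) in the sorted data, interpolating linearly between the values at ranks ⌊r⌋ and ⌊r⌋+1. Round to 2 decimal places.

Sorted: 11.4, 14.2, 15.2, 21.8, 22.7, 29.1, 32.6, 33.2, 33.3, 38.9, 44.0.
n = 11.
r = 1 + (85/100)·(11 − 1) = 1 + 8.5 = 9.5.
Rank 9 is 33.3 and rank 10 is 38.9.
Interpolate: 33.3 + 0.5·(38.9 − 33.3) = 33.3 + 0.5·5.6 = 36.1.

36.10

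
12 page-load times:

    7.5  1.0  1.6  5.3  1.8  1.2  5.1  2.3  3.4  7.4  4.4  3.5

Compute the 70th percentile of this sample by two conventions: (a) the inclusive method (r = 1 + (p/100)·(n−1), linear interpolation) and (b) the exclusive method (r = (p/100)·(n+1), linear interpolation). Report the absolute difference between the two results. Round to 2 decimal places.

Sorted: 1.0, 1.2, 1.6, 1.8, 2.3, 3.4, 3.5, 4.4, 5.1, 5.3, 7.4, 7.5.
n = 12.
(a) r = 8.7; between ranks 8 (4.4) and 9 (5.1): 4.89.
(b) r = 9.1; between ranks 9 (5.1) and 10 (5.3): 5.12.
|4.89 − 5.12| = 0.23.

0.23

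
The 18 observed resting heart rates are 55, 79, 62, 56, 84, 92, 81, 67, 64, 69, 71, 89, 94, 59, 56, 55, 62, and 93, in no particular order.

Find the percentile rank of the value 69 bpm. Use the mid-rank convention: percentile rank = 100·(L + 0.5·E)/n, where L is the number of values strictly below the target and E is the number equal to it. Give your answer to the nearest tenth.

52.8

Sorted: 55, 55, 56, 56, 59, 62, 62, 64, 67, 69, 71, 79, 81, 84, 89, 92, 93, 94.
Count below 69: L = 9; count equal: E = 1; n = 18.
Percentile rank = 100·(9 + 0.5·1)/18 = 100·9.5/18 = 52.78.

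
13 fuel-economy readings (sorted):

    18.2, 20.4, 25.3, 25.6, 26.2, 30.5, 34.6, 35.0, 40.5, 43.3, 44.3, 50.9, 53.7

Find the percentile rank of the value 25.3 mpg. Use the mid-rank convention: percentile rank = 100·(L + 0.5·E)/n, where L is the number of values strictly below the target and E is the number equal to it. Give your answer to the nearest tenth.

Count below 25.3: L = 2; count equal: E = 1; n = 13.
Percentile rank = 100·(2 + 0.5·1)/13 = 100·2.5/13 = 19.23.

19.2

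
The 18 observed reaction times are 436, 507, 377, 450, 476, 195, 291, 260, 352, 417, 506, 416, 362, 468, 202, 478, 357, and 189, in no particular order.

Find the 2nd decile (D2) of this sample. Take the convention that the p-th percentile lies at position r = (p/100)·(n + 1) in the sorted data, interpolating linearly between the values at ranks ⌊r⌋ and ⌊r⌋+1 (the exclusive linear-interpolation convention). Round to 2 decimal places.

Sorted: 189, 195, 202, 260, 291, 352, 357, 362, 377, 416, 417, 436, 450, 468, 476, 478, 506, 507.
n = 18.
r = (20/100)·(18 + 1) = 3.8.
Rank 3 is 202 and rank 4 is 260.
Interpolate: 202 + 0.8·(260 − 202) = 202 + 0.8·58 = 248.4.

248.40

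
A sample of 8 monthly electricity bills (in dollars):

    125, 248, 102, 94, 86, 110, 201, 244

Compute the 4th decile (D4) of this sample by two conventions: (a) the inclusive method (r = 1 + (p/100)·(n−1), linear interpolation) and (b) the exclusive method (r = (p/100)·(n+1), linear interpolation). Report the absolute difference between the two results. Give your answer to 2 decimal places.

1.60

Sorted: 86, 94, 102, 110, 125, 201, 244, 248.
n = 8.
(a) r = 3.8; between ranks 3 (102) and 4 (110): 108.4.
(b) r = 3.6; between ranks 3 (102) and 4 (110): 106.8.
|108.4 − 106.8| = 1.6.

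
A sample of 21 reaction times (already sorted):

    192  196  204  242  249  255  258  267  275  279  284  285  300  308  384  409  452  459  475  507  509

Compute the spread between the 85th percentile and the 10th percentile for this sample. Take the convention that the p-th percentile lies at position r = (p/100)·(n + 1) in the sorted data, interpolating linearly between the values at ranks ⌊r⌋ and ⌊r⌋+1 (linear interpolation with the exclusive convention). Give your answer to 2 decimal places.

272.60

n = 21.
P10: r = 2.2; ranks 2–3 are 196, 204; interpolating gives 197.6.
P85: r = 18.7; ranks 18–19 are 459, 475; interpolating gives 470.2.
Difference: 470.2 − 197.6 = 272.6.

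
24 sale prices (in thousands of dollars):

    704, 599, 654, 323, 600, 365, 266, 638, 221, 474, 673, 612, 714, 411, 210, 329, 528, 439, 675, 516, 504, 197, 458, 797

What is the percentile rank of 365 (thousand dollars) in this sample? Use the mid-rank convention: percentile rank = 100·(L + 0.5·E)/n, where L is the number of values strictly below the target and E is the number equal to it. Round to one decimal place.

Sorted: 197, 210, 221, 266, 323, 329, 365, 411, 439, 458, 474, 504, 516, 528, 599, 600, 612, 638, 654, 673, 675, 704, 714, 797.
Count below 365: L = 6; count equal: E = 1; n = 24.
Percentile rank = 100·(6 + 0.5·1)/24 = 100·6.5/24 = 27.08.

27.1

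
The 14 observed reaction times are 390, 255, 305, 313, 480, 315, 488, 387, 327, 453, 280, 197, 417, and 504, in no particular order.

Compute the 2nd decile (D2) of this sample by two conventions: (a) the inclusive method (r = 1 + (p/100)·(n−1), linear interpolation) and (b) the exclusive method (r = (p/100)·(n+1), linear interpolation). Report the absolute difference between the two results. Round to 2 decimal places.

Sorted: 197, 255, 280, 305, 313, 315, 327, 387, 390, 417, 453, 480, 488, 504.
n = 14.
(a) r = 3.6; between ranks 3 (280) and 4 (305): 295.
(b) r = 3 → value at rank 3 = 280.
|295 − 280| = 15.

15.00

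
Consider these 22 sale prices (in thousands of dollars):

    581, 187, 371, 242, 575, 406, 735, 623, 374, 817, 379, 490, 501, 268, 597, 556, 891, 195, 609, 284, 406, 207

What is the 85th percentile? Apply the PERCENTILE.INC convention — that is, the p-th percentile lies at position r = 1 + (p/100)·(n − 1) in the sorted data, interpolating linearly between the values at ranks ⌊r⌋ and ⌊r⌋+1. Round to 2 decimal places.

Sorted: 187, 195, 207, 242, 268, 284, 371, 374, 379, 406, 406, 490, 501, 556, 575, 581, 597, 609, 623, 735, 817, 891.
n = 22.
r = 1 + (85/100)·(22 − 1) = 1 + 17.85 = 18.85.
Rank 18 is 609 and rank 19 is 623.
Interpolate: 609 + 0.85·(623 − 609) = 609 + 0.85·14 = 620.9.

620.90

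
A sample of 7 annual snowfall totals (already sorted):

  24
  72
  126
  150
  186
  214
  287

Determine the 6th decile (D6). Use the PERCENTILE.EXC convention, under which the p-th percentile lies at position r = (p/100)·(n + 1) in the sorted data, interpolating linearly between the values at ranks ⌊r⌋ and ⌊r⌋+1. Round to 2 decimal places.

178.80

n = 7.
r = (60/100)·(7 + 1) = 4.8.
Rank 4 is 150 and rank 5 is 186.
Interpolate: 150 + 0.8·(186 − 150) = 150 + 0.8·36 = 178.8.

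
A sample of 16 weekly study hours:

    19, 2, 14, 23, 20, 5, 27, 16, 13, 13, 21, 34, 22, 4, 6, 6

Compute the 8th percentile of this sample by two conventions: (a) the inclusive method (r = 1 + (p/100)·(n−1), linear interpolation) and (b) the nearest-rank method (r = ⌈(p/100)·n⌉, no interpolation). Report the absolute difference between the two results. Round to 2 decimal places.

Sorted: 2, 4, 5, 6, 6, 13, 13, 14, 16, 19, 20, 21, 22, 23, 27, 34.
n = 16.
(a) r = 2.2; between ranks 2 (4) and 3 (5): 4.2.
(b) the nearest-rank method: rank 2 → 4.
|4.2 − 4| = 0.2.

0.20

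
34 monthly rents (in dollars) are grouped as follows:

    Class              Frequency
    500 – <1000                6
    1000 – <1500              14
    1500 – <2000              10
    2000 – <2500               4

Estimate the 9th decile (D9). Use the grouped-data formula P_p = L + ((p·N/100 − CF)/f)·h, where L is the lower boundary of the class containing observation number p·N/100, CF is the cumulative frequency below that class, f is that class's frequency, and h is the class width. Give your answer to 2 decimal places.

2075.00

N = 34; target position k = 90/100 · 34 = 30.6.
Cumulative frequencies: 6, 20, 30, 34.
Observation 30.6 falls in the class 2000 – <2500.
L = 2000, CF = 30, f = 4, h = 500.
P90 = 2000 + ((30.6 − 30)/4)·500 = 2000 + 75 = 2075.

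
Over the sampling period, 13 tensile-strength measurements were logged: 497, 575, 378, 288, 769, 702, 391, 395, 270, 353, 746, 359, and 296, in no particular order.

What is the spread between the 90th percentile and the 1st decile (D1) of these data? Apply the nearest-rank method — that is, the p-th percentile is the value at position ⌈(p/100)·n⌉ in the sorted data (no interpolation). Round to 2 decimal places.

Sorted: 270, 288, 296, 353, 359, 378, 391, 395, 497, 575, 702, 746, 769.
n = 13.
P10: rank ⌈10/100·13⌉ = 2 → 288.
P90: rank ⌈90/100·13⌉ = 12 → 746.
Difference: 746 − 288 = 458.

458.00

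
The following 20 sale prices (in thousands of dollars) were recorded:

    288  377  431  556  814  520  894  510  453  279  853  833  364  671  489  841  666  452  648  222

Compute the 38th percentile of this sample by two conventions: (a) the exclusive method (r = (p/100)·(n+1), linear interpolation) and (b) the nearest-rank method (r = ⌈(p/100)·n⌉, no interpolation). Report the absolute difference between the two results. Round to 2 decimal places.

Sorted: 222, 279, 288, 364, 377, 431, 452, 453, 489, 510, 520, 556, 648, 666, 671, 814, 833, 841, 853, 894.
n = 20.
(a) r = 7.98; between ranks 7 (452) and 8 (453): 452.98.
(b) the nearest-rank method: rank 8 → 453.
|452.98 − 453| = 0.02.

0.02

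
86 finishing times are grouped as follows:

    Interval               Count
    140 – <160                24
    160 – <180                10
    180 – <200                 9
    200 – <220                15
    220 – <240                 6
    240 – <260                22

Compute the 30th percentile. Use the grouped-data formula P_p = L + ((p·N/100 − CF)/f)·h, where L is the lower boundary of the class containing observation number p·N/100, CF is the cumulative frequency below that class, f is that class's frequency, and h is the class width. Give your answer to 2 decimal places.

163.60

N = 86; target position k = 30/100 · 86 = 25.8.
Cumulative frequencies: 24, 34, 43, 58, 64, 86.
Observation 25.8 falls in the class 160 – <180.
L = 160, CF = 24, f = 10, h = 20.
P30 = 160 + ((25.8 − 24)/10)·20 = 160 + 3.6 = 163.6.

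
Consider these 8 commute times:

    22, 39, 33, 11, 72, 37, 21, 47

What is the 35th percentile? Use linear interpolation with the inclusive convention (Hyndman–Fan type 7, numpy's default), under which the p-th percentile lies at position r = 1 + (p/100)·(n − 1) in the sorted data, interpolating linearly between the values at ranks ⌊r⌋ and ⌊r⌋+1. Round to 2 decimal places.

Sorted: 11, 21, 22, 33, 37, 39, 47, 72.
n = 8.
r = 1 + (35/100)·(8 − 1) = 1 + 2.45 = 3.45.
Rank 3 is 22 and rank 4 is 33.
Interpolate: 22 + 0.45·(33 − 22) = 22 + 0.45·11 = 26.95.

26.95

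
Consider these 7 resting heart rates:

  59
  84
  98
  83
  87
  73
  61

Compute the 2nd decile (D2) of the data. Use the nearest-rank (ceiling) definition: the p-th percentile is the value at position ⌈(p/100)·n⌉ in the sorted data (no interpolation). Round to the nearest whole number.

Sorted: 59, 61, 73, 83, 84, 87, 98.
n = 7.
Position = ⌈20/100 · 7⌉ = ⌈1.4⌉ = 2.
The value at rank 2 is 61.

61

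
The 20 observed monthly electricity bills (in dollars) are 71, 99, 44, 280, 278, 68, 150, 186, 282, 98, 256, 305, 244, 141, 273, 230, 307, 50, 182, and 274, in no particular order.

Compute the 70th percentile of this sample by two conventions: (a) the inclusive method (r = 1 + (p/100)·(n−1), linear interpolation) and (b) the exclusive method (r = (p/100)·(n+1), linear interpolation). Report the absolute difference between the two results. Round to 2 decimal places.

0.40

Sorted: 44, 50, 68, 71, 98, 99, 141, 150, 182, 186, 230, 244, 256, 273, 274, 278, 280, 282, 305, 307.
n = 20.
(a) r = 14.3; between ranks 14 (273) and 15 (274): 273.3.
(b) r = 14.7; between ranks 14 (273) and 15 (274): 273.7.
|273.3 − 273.7| = 0.4.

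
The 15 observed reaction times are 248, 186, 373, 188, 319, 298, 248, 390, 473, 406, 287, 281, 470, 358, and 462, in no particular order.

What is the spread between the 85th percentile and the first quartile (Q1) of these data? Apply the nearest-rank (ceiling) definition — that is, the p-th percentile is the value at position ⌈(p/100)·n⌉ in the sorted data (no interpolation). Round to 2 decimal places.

Sorted: 186, 188, 248, 248, 281, 287, 298, 319, 358, 373, 390, 406, 462, 470, 473.
n = 15.
P25: rank ⌈25/100·15⌉ = 4 → 248.
P85: rank ⌈85/100·15⌉ = 13 → 462.
Difference: 462 − 248 = 214.

214.00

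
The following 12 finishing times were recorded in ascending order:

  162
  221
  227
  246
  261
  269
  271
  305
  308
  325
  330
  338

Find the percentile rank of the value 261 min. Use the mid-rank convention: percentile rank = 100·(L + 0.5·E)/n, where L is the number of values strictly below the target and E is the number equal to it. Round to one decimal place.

Count below 261: L = 4; count equal: E = 1; n = 12.
Percentile rank = 100·(4 + 0.5·1)/12 = 100·4.5/12 = 37.5.

37.5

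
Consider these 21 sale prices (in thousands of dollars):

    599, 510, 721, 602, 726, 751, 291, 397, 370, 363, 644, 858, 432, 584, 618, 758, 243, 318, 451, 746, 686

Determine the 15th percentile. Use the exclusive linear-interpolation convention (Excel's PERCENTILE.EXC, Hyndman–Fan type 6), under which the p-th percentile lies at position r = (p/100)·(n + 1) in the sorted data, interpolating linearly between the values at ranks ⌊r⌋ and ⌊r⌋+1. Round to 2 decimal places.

Sorted: 243, 291, 318, 363, 370, 397, 432, 451, 510, 584, 599, 602, 618, 644, 686, 721, 726, 746, 751, 758, 858.
n = 21.
r = (15/100)·(21 + 1) = 3.3.
Rank 3 is 318 and rank 4 is 363.
Interpolate: 318 + 0.3·(363 − 318) = 318 + 0.3·45 = 331.5.

331.50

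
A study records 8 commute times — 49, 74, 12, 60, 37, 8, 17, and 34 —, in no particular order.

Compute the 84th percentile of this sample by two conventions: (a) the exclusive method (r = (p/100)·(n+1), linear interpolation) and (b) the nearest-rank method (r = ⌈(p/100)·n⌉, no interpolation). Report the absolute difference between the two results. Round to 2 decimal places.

7.84

Sorted: 8, 12, 17, 34, 37, 49, 60, 74.
n = 8.
(a) r = 7.56; between ranks 7 (60) and 8 (74): 67.84.
(b) the nearest-rank method: rank 7 → 60.
|67.84 − 60| = 7.84.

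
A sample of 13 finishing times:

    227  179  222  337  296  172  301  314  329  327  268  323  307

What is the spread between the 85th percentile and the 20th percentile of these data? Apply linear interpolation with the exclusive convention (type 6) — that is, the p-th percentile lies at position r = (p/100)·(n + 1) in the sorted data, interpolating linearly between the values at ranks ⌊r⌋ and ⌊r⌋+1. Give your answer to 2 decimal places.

115.40

Sorted: 172, 179, 222, 227, 268, 296, 301, 307, 314, 323, 327, 329, 337.
n = 13.
P20: r = 2.8; ranks 2–3 are 179, 222; interpolating gives 213.4.
P85: r = 11.9; ranks 11–12 are 327, 329; interpolating gives 328.8.
Difference: 328.8 − 213.4 = 115.4.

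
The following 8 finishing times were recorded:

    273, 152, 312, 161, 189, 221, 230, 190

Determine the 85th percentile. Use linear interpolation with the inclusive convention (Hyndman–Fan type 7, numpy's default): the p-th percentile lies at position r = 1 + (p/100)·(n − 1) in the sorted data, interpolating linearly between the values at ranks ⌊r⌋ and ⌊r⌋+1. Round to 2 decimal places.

270.85

Sorted: 152, 161, 189, 190, 221, 230, 273, 312.
n = 8.
r = 1 + (85/100)·(8 − 1) = 1 + 5.95 = 6.95.
Rank 6 is 230 and rank 7 is 273.
Interpolate: 230 + 0.95·(273 − 230) = 230 + 0.95·43 = 270.85.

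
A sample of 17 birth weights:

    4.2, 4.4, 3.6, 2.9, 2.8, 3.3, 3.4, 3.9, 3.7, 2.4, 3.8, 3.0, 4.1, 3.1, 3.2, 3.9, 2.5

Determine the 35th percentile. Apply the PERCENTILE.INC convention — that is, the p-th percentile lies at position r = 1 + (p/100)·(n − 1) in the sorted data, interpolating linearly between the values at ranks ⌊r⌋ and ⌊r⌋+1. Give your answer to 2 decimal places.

3.16

Sorted: 2.4, 2.5, 2.8, 2.9, 3.0, 3.1, 3.2, 3.3, 3.4, 3.6, 3.7, 3.8, 3.9, 3.9, 4.1, 4.2, 4.4.
n = 17.
r = 1 + (35/100)·(17 − 1) = 1 + 5.6 = 6.6.
Rank 6 is 3.1 and rank 7 is 3.2.
Interpolate: 3.1 + 0.6·(3.2 − 3.1) = 3.1 + 0.6·0.1 = 3.16.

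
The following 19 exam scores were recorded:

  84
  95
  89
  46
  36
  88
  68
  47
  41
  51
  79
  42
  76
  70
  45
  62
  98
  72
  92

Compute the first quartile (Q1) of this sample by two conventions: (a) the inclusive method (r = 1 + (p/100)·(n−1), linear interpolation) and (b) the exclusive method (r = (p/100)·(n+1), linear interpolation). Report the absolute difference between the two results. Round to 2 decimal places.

0.50

Sorted: 36, 41, 42, 45, 46, 47, 51, 62, 68, 70, 72, 76, 79, 84, 88, 89, 92, 95, 98.
n = 19.
(a) r = 5.5; between ranks 5 (46) and 6 (47): 46.5.
(b) r = 5 → value at rank 5 = 46.
|46.5 − 46| = 0.5.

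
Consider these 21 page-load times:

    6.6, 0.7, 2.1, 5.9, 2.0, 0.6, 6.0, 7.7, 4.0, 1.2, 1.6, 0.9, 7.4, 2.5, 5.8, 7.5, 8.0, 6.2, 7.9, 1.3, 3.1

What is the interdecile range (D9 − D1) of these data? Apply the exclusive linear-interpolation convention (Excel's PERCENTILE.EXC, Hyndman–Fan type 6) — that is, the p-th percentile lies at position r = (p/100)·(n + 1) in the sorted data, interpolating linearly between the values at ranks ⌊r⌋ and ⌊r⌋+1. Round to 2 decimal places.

7.12

Sorted: 0.6, 0.7, 0.9, 1.2, 1.3, 1.6, 2.0, 2.1, 2.5, 3.1, 4.0, 5.8, 5.9, 6.0, 6.2, 6.6, 7.4, 7.5, 7.7, 7.9, 8.0.
n = 21.
P10: r = 2.2; ranks 2–3 are 0.7, 0.9; interpolating gives 0.74.
P90: r = 19.8; ranks 19–20 are 7.7, 7.9; interpolating gives 7.86.
Difference: 7.86 − 0.74 = 7.12.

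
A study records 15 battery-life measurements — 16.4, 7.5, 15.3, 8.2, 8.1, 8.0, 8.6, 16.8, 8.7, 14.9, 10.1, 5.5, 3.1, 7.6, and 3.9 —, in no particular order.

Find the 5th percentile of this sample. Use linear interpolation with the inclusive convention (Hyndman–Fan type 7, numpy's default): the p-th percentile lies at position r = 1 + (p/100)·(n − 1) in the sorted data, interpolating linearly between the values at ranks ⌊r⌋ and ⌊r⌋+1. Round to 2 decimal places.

3.66

Sorted: 3.1, 3.9, 5.5, 7.5, 7.6, 8.0, 8.1, 8.2, 8.6, 8.7, 10.1, 14.9, 15.3, 16.4, 16.8.
n = 15.
r = 1 + (5/100)·(15 − 1) = 1 + 0.7 = 1.7.
Rank 1 is 3.1 and rank 2 is 3.9.
Interpolate: 3.1 + 0.7·(3.9 − 3.1) = 3.1 + 0.7·0.8 = 3.66.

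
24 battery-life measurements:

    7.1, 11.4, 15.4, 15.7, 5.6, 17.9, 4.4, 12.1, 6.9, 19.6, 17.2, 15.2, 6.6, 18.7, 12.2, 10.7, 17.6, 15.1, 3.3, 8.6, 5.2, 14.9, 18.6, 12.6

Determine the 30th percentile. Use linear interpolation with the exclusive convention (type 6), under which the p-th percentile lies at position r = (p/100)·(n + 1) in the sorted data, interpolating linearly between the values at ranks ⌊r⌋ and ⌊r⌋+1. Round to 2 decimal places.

7.85

Sorted: 3.3, 4.4, 5.2, 5.6, 6.6, 6.9, 7.1, 8.6, 10.7, 11.4, 12.1, 12.2, 12.6, 14.9, 15.1, 15.2, 15.4, 15.7, 17.2, 17.6, 17.9, 18.6, 18.7, 19.6.
n = 24.
r = (30/100)·(24 + 1) = 7.5.
Rank 7 is 7.1 and rank 8 is 8.6.
Interpolate: 7.1 + 0.5·(8.6 − 7.1) = 7.1 + 0.5·1.5 = 7.85.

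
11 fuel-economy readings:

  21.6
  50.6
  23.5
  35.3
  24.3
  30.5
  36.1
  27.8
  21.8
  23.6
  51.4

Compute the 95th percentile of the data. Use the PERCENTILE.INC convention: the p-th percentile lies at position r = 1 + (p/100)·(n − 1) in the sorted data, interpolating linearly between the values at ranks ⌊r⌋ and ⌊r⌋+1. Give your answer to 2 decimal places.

51.00

Sorted: 21.6, 21.8, 23.5, 23.6, 24.3, 27.8, 30.5, 35.3, 36.1, 50.6, 51.4.
n = 11.
r = 1 + (95/100)·(11 − 1) = 1 + 9.5 = 10.5.
Rank 10 is 50.6 and rank 11 is 51.4.
Interpolate: 50.6 + 0.5·(51.4 − 50.6) = 50.6 + 0.5·0.8 = 51.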